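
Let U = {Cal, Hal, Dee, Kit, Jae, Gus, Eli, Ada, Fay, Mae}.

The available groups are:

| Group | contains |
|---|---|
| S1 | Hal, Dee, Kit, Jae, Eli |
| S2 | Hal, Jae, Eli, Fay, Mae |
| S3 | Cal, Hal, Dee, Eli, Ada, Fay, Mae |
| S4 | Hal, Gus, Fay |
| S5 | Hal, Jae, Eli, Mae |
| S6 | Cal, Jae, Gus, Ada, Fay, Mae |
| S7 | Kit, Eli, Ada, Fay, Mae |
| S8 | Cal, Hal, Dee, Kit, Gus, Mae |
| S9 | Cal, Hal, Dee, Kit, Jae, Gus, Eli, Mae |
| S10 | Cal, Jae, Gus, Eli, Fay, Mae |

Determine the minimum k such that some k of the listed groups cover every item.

2

S3 and S9 together: S3 ∪ S9 = {Cal, Hal, Dee, Kit, Jae, Gus, Eli, Ada, Fay, Mae} — every item is covered.
No single group has all 10 items (the largest, S9, has 8), so 2 is optimal.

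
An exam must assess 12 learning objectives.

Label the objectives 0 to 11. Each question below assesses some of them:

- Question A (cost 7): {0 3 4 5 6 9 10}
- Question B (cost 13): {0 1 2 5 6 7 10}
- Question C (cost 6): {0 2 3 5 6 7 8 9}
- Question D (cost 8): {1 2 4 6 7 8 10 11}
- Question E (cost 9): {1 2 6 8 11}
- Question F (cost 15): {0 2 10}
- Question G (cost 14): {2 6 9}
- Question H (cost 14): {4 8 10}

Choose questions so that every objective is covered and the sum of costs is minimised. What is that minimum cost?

C, D together cover every objective (C ∪ D = {0, 1, 2, 3, 4, 5, 6, 7, 8, 9, 10, 11}); total cost 6 + 8 = 14.
No covering selection has total cost below 14.

14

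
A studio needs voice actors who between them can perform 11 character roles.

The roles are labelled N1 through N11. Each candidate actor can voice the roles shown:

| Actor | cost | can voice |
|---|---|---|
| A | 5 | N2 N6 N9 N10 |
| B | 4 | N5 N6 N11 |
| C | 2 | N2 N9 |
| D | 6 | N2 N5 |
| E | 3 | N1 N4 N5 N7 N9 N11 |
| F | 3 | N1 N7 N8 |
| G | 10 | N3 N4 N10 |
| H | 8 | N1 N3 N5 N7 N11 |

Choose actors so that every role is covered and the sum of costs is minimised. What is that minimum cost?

19

A, E, F, H together cover every role (A ∪ E ∪ F ∪ H = {N1, N2, N3, N4, N5, N6, N7, N8, N9, N10, N11}); total cost 5 + 3 + 3 + 8 = 19.
No covering selection has total cost below 19.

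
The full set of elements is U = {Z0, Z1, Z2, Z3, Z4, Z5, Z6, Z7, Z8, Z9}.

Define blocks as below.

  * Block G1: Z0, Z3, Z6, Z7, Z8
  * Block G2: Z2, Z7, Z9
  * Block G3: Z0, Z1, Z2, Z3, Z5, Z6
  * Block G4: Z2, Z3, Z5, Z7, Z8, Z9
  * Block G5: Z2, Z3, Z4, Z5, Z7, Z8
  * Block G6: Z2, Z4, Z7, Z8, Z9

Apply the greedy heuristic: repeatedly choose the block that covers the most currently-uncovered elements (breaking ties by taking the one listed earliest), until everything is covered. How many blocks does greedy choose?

Greedy: pick G3 (covers 6 new) → pick G6 (covers 4 new). Total picks: 2.

2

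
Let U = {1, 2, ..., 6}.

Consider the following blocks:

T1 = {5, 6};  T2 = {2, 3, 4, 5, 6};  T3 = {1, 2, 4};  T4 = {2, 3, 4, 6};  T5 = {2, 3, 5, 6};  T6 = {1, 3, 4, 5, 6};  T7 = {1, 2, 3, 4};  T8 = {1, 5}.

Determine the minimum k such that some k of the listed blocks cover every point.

T5 and T7 cover everything between them: the union {1, 2, 3, 4, 5, 6} is all of U.
No single block has all 6 points (the largest, T2, has 5), so 2 is optimal.

2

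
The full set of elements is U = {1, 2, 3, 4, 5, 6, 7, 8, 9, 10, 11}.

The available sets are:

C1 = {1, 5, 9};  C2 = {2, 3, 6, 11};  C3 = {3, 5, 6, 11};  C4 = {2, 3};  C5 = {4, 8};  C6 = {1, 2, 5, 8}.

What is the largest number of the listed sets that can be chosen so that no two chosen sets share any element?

3

C1, C4, C5 are pairwise disjoint (C1={1,5,9}; C4={2,3}; C5={4,8}).
Every remaining set overlaps one of these, and no 4 of the listed sets are pairwise disjoint, so 3 is the maximum.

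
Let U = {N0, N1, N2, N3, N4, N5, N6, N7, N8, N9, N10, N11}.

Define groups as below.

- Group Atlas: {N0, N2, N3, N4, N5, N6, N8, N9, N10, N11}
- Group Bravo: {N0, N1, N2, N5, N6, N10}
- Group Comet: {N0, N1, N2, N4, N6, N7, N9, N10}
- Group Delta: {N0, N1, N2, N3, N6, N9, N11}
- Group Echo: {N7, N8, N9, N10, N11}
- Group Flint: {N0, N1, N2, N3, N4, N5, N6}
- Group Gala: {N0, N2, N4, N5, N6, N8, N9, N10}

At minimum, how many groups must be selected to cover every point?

Atlas and Comet together: Atlas ∪ Comet = {N0, N1, N2, N3, N4, N5, N6, N7, N8, N9, N10, N11} — every point is covered.
No single group has all 12 points (the largest, Atlas, has 10), so 2 is optimal.

2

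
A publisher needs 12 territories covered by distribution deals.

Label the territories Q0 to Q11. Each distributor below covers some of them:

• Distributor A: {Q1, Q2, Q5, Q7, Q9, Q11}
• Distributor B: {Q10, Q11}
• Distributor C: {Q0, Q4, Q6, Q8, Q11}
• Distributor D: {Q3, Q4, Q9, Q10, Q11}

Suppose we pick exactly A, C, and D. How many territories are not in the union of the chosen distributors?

0

Union of A, C, D = {Q0, Q1, Q2, Q3, Q4, Q5, Q6, Q7, Q8, Q9, Q10, Q11} — that's every territory, so 0 are uncovered.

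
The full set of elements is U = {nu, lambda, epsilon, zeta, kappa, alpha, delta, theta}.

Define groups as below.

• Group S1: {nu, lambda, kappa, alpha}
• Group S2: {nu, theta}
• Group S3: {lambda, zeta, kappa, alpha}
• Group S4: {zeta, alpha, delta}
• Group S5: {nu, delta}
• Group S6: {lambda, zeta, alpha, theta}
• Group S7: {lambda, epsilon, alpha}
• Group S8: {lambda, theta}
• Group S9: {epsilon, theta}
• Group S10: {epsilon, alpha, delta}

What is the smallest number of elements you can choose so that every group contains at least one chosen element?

3

Take H = {nu, alpha, theta}. Each listed group contains at least one of these, so H is a hitting set of size 3.
The groups S3, S5, S9 are pairwise disjoint, so any hitting set needs a separate element for each — at least 3. Hence 3 is optimal.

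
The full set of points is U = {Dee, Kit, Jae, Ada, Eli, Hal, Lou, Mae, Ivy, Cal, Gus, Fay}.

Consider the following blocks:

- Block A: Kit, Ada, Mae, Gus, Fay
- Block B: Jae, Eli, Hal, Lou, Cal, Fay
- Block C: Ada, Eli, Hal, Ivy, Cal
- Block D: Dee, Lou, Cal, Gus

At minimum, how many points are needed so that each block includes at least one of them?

2

The 2 points {Cal, Gus} hit every block.
No single point lies in every block, so at least 2 are needed and 2 is optimal.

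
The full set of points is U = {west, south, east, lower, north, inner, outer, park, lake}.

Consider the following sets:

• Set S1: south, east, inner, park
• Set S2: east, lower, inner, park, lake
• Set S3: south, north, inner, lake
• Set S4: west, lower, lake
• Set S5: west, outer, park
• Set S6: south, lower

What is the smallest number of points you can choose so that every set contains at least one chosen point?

3

Take H = {lower, park, lake}. Each listed set contains at least one of these, so H is a hitting set of size 3.
No choice of 2 points meets every set, so 3 is the minimum.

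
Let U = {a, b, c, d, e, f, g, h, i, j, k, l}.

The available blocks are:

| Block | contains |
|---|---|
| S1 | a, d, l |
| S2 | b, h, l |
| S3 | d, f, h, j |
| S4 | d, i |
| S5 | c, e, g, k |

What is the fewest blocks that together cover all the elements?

5

S1 and S2 and S3 and S4 and S5 together: S1 ∪ S2 ∪ S3 ∪ S4 ∪ S5 = {a, b, c, d, e, f, g, h, i, j, k, l} — every element is covered.
No 4 of the 5 blocks cover everything (all 5 combinations miss at least one element), so 5 is optimal.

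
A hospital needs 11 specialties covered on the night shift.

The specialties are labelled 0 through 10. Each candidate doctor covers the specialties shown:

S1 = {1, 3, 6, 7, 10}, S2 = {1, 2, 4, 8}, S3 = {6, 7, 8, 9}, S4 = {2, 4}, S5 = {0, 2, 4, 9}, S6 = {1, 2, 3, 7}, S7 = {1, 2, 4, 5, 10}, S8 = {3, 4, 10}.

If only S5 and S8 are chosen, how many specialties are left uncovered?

5

Union of S5, S8 = {0, 2, 3, 4, 9, 10}.
Not covered: 1, 5, 6, 7, 8 — 5 specialties.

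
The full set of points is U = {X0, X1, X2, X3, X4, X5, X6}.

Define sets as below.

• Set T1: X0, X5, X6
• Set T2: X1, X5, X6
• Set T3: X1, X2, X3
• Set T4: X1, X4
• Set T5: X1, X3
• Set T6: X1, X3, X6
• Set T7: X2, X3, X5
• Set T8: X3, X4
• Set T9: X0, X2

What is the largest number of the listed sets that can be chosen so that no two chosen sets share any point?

3

T2, T8, T9 are pairwise disjoint (T2={X1,X5,X6}; T8={X3,X4}; T9={X0,X2}).
Every remaining set overlaps one of these, and no 4 of the listed sets are pairwise disjoint, so 3 is the maximum.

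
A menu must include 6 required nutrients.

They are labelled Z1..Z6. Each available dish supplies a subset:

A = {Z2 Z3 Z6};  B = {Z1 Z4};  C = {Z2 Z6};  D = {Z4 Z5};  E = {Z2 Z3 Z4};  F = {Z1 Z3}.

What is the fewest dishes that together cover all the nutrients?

Take {A, B, D}. Their union is {Z1, Z2, Z3, Z4, Z5, Z6}, which is all 6 nutrients.
Only D contains Z5, so D is forced; the remaining 4 nutrients need at least 2 more dishes (each remaining dish adds at most 3) — so at least 3 dishes are needed, and 3 is optimal.

3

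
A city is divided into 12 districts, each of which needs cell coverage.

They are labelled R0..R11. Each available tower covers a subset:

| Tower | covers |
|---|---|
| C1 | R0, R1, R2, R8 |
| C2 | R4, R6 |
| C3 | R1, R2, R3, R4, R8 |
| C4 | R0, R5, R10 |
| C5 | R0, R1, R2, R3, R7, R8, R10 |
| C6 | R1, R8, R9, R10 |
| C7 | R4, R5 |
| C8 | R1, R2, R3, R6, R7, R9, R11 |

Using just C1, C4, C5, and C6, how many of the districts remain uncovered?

3

Union of C1, C4, C5, C6 = {R0, R1, R2, R3, R5, R7, R8, R9, R10}.
Not covered: R4, R6, R11 — 3 districts.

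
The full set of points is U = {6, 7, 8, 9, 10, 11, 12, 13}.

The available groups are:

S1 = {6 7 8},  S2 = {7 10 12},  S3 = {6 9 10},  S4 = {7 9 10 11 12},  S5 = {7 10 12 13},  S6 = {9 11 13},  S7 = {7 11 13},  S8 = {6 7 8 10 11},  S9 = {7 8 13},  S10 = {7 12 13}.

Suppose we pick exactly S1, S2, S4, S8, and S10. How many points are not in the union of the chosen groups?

Union of S1, S2, S4, S8, S10 = {6, 7, 8, 9, 10, 11, 12, 13} — that's every point, so 0 are uncovered.

0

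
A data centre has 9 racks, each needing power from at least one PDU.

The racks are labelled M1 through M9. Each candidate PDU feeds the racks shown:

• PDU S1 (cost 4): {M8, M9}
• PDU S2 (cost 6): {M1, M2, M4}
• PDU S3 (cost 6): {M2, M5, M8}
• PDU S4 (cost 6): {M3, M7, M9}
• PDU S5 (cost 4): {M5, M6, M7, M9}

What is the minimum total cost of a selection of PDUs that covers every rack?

20

S1, S2, S4, S5 together cover every rack (S1 ∪ S2 ∪ S4 ∪ S5 = {M1, M2, M3, M4, M5, M6, M7, M8, M9}); total cost 4 + 6 + 6 + 4 = 20.
No covering selection has total cost below 20.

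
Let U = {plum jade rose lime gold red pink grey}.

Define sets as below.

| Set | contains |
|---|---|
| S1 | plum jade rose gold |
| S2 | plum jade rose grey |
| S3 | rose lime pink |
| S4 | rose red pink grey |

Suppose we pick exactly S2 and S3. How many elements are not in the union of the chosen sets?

Union of S2, S3 = {plum, jade, rose, lime, pink, grey}.
Not covered: gold, red — 2 elements.

2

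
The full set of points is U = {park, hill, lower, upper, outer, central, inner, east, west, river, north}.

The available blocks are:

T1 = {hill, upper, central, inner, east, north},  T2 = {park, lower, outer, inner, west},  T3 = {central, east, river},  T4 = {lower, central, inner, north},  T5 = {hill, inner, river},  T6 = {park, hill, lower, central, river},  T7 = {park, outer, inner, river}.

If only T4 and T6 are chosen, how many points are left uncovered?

4

Union of T4, T6 = {park, hill, lower, central, inner, river, north}.
Not covered: upper, outer, east, west — 4 points.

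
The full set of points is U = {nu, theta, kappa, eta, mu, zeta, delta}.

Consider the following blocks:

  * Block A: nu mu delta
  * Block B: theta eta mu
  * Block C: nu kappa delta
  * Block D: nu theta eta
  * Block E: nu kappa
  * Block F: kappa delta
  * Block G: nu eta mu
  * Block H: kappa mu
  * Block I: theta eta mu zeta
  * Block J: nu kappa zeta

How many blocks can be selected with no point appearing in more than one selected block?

2

D, F are pairwise disjoint (D={nu,theta,eta}; F={kappa,delta}).
Every remaining block overlaps one of these, and no 3 of the listed blocks are pairwise disjoint, so 2 is the maximum.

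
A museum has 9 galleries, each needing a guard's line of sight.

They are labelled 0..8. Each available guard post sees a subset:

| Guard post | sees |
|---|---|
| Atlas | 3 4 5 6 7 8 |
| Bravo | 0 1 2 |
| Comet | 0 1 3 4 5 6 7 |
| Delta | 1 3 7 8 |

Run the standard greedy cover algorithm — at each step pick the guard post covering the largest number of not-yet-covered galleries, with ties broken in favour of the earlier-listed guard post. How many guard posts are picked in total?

Greedy: pick Comet (covers 7 new) → pick Atlas (covers 1 new) → pick Bravo (covers 1 new). Total picks: 3.
(The true minimum cover uses only 2 guard posts, so greedy is not optimal here.)

3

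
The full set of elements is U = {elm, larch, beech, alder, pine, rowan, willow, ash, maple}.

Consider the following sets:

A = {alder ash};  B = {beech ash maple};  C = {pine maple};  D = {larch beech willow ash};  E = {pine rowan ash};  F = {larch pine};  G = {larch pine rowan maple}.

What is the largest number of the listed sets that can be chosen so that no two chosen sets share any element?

B, F are pairwise disjoint (B={beech,ash,maple}; F={larch,pine}).
Every remaining set overlaps one of these, and no 3 of the listed sets are pairwise disjoint, so 2 is the maximum.

2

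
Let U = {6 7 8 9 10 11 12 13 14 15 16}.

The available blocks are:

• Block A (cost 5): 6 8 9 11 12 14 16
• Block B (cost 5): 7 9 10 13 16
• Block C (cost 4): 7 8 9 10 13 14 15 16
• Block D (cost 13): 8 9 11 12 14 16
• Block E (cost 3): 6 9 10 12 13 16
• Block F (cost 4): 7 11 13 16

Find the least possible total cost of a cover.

A, C together cover every point (A ∪ C = {6, 7, 8, 9, 10, 11, 12, 13, 14, 15, 16}); total cost 5 + 4 = 9.
The greedy pick C, E, F costs 11; no covering selection beats 9.

9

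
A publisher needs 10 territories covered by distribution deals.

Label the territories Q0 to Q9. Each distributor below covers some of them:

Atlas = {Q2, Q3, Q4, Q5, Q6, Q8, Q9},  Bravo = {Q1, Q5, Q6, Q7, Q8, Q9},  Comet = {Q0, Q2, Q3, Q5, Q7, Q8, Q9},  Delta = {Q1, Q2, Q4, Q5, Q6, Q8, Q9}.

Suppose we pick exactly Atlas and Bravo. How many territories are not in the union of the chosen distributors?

1

Union of Atlas, Bravo = {Q1, Q2, Q3, Q4, Q5, Q6, Q7, Q8, Q9}.
Not covered: Q0 — 1 territory.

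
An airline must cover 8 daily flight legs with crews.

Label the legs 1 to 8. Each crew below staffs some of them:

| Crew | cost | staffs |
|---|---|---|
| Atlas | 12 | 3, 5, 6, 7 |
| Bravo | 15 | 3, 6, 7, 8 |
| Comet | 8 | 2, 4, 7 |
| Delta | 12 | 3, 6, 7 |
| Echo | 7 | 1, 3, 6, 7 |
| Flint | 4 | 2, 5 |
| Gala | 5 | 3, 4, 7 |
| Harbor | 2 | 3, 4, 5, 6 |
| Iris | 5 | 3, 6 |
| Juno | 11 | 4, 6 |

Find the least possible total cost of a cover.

28

Bravo, Echo, Flint, Harbor together cover every leg (Bravo ∪ Echo ∪ Flint ∪ Harbor = {1, 2, 3, 4, 5, 6, 7, 8}); total cost 15 + 7 + 4 + 2 = 28.
No covering selection has total cost below 28.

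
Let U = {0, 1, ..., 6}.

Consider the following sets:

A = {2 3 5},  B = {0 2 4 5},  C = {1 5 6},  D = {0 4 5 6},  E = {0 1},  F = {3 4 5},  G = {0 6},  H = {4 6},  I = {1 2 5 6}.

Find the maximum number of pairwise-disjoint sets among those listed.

A, E, H are pairwise disjoint (A={2,3,5}; E={0,1}; H={4,6}).
Every remaining set overlaps one of these, and no 4 of the listed sets are pairwise disjoint, so 3 is the maximum.

3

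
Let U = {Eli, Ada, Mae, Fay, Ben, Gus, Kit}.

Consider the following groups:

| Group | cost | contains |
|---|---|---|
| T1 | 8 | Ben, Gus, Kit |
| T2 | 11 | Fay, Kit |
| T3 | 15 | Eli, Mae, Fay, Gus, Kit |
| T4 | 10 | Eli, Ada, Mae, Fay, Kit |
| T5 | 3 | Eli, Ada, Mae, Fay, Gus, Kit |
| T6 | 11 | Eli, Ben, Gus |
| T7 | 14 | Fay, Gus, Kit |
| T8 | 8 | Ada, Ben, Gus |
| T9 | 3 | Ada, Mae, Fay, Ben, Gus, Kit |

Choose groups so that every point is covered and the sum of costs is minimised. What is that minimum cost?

6

T5, T9 together cover every point (T5 ∪ T9 = {Eli, Ada, Mae, Fay, Ben, Gus, Kit}); total cost 3 + 3 = 6.
No covering selection has total cost below 6.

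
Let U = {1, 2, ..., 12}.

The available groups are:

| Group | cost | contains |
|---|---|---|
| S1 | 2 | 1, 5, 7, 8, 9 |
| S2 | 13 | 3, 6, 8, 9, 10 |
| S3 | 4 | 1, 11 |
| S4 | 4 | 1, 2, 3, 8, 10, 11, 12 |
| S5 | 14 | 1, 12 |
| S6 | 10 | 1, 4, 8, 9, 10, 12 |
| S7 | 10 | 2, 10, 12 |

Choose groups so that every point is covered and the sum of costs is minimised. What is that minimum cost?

29

S1, S2, S4, S6 together cover every point (S1 ∪ S2 ∪ S4 ∪ S6 = {1, 2, 3, 4, 5, 6, 7, 8, 9, 10, 11, 12}); total cost 2 + 13 + 4 + 10 = 29.
No covering selection has total cost below 29.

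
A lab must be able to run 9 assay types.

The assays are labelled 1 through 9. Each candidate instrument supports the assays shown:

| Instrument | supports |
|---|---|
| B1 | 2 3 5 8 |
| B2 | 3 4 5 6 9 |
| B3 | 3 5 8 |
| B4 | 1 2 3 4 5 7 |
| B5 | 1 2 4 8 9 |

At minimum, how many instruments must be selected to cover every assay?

3

Take {B2, B3, B4}. Their union is {1, 2, 3, 4, 5, 6, 7, 8, 9}, which is all 9 assays.
Only B2 contains 6, so B2 is forced; the remaining 4 assays need at least 2 more instruments (each remaining instrument adds at most 3) — so at least 3 instruments are needed, and 3 is optimal.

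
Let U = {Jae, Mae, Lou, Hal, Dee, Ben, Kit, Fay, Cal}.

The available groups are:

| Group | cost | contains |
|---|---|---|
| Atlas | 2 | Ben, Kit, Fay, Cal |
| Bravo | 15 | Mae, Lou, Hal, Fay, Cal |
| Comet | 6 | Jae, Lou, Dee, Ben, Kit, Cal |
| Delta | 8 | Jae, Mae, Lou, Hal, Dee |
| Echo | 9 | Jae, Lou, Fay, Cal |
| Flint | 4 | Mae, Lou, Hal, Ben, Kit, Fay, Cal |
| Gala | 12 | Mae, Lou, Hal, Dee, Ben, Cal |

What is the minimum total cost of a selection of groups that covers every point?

10

Atlas, Delta together cover every point (Atlas ∪ Delta = {Jae, Mae, Lou, Hal, Dee, Ben, Kit, Fay, Cal}); total cost 2 + 8 = 10.
The greedy pick Atlas, Flint, Comet costs 12; no covering selection beats 10.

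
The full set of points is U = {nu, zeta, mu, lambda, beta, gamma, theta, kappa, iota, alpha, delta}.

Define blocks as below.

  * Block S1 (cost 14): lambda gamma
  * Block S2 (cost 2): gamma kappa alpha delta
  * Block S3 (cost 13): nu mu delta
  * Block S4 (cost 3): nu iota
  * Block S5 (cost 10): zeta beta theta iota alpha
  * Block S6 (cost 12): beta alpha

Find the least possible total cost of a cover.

39

S1, S2, S3, S5 together cover every point (S1 ∪ S2 ∪ S3 ∪ S5 = {nu, zeta, mu, lambda, beta, gamma, theta, kappa, iota, alpha, delta}); total cost 14 + 2 + 13 + 10 = 39.
The greedy pick S2, S4, S5, S3, S1 costs 42; no covering selection beats 39.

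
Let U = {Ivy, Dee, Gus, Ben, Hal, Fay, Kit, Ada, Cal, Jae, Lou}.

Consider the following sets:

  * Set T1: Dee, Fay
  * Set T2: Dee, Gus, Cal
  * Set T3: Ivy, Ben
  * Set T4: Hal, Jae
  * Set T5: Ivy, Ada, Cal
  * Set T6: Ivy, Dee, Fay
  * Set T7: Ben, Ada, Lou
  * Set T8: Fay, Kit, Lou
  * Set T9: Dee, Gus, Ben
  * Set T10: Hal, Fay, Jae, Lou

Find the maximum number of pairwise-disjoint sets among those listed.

4

T4, T5, T8, T9 are pairwise disjoint (T4={Hal,Jae}; T5={Ivy,Ada,Cal}; T8={Fay,Kit,Lou}; T9={Dee,Gus,Ben}).
Every remaining set overlaps one of these, and no 5 of the listed sets are pairwise disjoint, so 4 is the maximum.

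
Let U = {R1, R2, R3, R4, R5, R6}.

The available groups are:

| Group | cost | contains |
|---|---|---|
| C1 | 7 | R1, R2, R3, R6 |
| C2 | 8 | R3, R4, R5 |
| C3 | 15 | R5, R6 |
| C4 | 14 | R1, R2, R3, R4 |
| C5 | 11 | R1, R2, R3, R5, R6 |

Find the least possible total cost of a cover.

15

C1, C2 together cover every point (C1 ∪ C2 = {R1, R2, R3, R4, R5, R6}); total cost 7 + 8 = 15.
No covering selection has total cost below 15.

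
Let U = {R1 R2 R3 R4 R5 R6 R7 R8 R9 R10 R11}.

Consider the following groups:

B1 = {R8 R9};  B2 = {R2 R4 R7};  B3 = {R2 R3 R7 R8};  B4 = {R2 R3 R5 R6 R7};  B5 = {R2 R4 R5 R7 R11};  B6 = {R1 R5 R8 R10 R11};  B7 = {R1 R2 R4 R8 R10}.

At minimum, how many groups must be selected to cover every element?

B1 and B4 and B6 and B7 together: B1 ∪ B4 ∪ B6 ∪ B7 = {R1, R2, R3, R4, R5, R6, R7, R8, R9, R10, R11} — every element is covered.
No 3 of the 7 groups cover everything (all 35 combinations miss at least one element), so 4 is optimal.

4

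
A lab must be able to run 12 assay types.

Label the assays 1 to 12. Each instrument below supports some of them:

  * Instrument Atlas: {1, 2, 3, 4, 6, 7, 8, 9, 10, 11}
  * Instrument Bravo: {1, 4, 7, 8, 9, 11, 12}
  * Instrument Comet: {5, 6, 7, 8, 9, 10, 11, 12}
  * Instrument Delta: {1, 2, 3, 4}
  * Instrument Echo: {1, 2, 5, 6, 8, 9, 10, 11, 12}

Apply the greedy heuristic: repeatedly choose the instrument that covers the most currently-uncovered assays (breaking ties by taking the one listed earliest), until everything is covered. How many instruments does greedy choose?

2

Greedy: pick Atlas (covers 10 new) → pick Comet (covers 2 new). Total picks: 2.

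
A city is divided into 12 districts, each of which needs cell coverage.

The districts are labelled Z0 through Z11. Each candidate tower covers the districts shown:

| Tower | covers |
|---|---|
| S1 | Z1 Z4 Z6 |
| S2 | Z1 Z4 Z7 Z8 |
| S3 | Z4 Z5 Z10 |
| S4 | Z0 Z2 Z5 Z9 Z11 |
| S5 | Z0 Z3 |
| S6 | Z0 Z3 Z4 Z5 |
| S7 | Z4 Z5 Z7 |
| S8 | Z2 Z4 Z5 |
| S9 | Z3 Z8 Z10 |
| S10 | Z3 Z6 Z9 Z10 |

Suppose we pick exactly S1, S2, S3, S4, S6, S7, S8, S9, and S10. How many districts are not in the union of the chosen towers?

0

Union of S1, S2, S3, S4, S6, S7, S8, S9, S10 = {Z0, Z1, Z2, Z3, Z4, Z5, Z6, Z7, Z8, Z9, Z10, Z11} — that's every district, so 0 are uncovered.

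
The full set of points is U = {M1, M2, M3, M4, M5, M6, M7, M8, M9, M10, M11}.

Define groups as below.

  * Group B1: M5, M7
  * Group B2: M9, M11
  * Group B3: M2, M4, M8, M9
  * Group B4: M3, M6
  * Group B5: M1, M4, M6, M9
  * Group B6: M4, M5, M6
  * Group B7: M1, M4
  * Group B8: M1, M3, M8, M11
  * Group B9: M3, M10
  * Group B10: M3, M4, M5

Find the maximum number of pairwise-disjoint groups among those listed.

4

B1, B2, B7, B9 are pairwise disjoint (B1={M5,M7}; B2={M9,M11}; B7={M1,M4}; B9={M3,M10}).
Every remaining group overlaps one of these, and no 5 of the listed groups are pairwise disjoint, so 4 is the maximum.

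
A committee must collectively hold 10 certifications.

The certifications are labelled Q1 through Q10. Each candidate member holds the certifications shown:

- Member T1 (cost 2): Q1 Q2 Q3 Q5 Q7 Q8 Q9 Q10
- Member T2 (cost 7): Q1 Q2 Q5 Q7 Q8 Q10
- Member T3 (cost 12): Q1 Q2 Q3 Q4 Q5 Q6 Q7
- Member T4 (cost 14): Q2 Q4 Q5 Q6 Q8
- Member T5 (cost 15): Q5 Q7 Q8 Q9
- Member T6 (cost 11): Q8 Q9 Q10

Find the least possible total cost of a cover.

14

T1, T3 together cover every certification (T1 ∪ T3 = {Q1, Q2, Q3, Q4, Q5, Q6, Q7, Q8, Q9, Q10}); total cost 2 + 12 = 14.
No covering selection has total cost below 14.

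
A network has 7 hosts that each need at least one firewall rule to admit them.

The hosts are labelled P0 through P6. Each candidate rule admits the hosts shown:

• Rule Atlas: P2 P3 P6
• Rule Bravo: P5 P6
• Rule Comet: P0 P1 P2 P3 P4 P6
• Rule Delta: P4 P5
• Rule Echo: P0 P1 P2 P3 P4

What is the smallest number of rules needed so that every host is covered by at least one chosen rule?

2

Bravo and Comet together: Bravo ∪ Comet = {P0, P1, P2, P3, P4, P5, P6} — every host is covered.
No single rule has all 7 hosts (the largest, Comet, has 6), so 2 is optimal.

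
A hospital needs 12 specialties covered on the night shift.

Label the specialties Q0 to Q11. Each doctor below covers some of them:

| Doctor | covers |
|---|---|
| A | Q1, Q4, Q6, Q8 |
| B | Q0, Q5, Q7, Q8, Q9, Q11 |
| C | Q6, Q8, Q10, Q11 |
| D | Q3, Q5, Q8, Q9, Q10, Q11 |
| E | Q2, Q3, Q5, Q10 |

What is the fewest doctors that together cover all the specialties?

3

A and B and E together: A ∪ B ∪ E = {Q0, Q1, Q2, Q3, Q4, Q5, Q6, Q7, Q8, Q9, Q10, Q11} — every specialty is covered.
Only B contains Q0, so B is forced; the remaining 6 specialties need at least 2 more doctors (each remaining doctor adds at most 3) — so at least 3 doctors are needed, and 3 is optimal.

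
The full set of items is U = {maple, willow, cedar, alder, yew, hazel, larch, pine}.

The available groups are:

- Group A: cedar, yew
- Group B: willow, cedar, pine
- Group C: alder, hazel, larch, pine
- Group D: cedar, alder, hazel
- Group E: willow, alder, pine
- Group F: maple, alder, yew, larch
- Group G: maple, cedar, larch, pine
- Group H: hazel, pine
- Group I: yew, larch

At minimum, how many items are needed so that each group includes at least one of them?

T = {cedar, yew, pine} meets every group (each contains at least one member of T), and |T| = 3.
No choice of 2 items meets every group, so 3 is the minimum.

3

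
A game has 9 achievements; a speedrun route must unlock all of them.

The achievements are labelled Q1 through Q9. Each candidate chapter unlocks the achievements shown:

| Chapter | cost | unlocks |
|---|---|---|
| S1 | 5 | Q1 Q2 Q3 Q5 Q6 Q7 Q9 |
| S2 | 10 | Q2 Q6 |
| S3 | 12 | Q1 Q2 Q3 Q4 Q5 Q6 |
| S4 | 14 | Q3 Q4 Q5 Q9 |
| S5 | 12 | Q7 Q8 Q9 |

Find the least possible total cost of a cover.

24

S3, S5 together cover every achievement (S3 ∪ S5 = {Q1, Q2, Q3, Q4, Q5, Q6, Q7, Q8, Q9}); total cost 12 + 12 = 24.
The greedy pick S1, S3, S5 costs 29; no covering selection beats 24.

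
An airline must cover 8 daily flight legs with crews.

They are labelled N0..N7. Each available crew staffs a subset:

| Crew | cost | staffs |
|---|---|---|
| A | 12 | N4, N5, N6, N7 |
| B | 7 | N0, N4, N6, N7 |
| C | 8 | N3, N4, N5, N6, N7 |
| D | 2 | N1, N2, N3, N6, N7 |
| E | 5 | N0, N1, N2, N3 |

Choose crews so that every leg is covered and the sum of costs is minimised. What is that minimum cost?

13

C, E together cover every leg (C ∪ E = {N0, N1, N2, N3, N4, N5, N6, N7}); total cost 8 + 5 = 13.
The greedy pick D, B, C costs 17; no covering selection beats 13.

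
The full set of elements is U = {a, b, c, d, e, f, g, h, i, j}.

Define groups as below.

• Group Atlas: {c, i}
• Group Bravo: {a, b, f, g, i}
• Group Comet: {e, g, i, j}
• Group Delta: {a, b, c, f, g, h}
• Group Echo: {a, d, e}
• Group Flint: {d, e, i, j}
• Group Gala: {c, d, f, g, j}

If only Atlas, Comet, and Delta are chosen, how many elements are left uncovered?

Union of Atlas, Comet, Delta = {a, b, c, e, f, g, h, i, j}.
Not covered: d — 1 element.

1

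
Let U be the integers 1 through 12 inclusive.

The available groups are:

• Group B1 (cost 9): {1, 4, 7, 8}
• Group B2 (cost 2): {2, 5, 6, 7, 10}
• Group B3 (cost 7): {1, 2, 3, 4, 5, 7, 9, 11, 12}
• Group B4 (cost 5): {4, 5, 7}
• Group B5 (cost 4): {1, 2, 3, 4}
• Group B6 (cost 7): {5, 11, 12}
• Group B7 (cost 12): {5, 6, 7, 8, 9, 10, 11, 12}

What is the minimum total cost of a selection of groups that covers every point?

B5, B7 together cover every point (B5 ∪ B7 = {1, 2, 3, 4, 5, 6, 7, 8, 9, 10, 11, 12}); total cost 4 + 12 = 16.
The greedy pick B2, B3, B1 costs 18; no covering selection beats 16.

16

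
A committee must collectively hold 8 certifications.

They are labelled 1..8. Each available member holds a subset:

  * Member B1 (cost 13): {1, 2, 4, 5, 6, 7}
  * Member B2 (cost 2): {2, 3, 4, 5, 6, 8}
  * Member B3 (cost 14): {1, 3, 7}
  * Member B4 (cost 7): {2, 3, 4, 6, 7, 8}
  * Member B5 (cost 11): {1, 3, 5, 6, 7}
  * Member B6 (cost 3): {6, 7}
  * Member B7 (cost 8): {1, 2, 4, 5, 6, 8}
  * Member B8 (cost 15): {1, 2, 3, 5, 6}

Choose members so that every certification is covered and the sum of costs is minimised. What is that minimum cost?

B2, B6, B7 together cover every certification (B2 ∪ B6 ∪ B7 = {1, 2, 3, 4, 5, 6, 7, 8}); total cost 2 + 3 + 8 = 13.
No covering selection has total cost below 13.

13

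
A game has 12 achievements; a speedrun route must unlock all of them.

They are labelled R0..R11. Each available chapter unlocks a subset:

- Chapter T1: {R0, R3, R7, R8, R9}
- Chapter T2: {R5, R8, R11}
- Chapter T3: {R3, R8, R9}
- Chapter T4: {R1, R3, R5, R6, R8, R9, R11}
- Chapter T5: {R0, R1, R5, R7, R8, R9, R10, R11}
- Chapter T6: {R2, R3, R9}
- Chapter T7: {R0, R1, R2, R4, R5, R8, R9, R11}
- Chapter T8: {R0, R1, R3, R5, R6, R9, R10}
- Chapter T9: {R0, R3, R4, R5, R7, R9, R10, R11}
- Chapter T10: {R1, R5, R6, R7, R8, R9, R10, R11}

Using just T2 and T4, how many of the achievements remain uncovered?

5

Union of T2, T4 = {R1, R3, R5, R6, R8, R9, R11}.
Not covered: R0, R2, R4, R7, R10 — 5 achievements.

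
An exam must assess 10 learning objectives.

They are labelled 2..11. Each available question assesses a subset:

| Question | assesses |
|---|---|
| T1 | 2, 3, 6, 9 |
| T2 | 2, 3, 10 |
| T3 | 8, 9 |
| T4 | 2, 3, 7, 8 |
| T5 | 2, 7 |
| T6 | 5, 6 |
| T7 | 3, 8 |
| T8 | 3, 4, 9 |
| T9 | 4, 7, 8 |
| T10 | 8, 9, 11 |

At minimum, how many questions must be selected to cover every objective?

Take {T2, T6, T9, T10}. Their union is {2, 3, 4, 5, 6, 7, 8, 9, 10, 11}, which is all 10 objectives.
Only T2 contains 10, so T2 is forced; the remaining 7 objectives need at least 3 more questions (each remaining question adds at most 3) — so at least 4 questions are needed, and 4 is optimal.

4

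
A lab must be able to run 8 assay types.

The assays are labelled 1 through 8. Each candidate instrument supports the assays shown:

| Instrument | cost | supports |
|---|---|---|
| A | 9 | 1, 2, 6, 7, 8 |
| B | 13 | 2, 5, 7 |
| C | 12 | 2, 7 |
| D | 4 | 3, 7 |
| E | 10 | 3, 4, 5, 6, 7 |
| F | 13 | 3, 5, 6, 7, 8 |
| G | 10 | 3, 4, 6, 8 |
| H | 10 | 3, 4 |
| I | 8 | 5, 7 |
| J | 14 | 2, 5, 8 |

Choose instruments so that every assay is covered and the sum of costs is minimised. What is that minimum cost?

A, E together cover every assay (A ∪ E = {1, 2, 3, 4, 5, 6, 7, 8}); total cost 9 + 10 = 19.
No covering selection has total cost below 19.

19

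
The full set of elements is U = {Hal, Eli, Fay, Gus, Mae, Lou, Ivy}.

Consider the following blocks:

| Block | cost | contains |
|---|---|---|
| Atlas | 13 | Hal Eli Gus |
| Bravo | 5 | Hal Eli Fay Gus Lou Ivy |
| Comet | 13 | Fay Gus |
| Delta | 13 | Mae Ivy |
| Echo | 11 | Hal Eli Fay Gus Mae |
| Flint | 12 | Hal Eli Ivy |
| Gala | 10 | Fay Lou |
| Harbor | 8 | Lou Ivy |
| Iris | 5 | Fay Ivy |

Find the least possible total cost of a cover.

16

Bravo, Echo together cover every element (Bravo ∪ Echo = {Hal, Eli, Fay, Gus, Mae, Lou, Ivy}); total cost 5 + 11 = 16.
No covering selection has total cost below 16.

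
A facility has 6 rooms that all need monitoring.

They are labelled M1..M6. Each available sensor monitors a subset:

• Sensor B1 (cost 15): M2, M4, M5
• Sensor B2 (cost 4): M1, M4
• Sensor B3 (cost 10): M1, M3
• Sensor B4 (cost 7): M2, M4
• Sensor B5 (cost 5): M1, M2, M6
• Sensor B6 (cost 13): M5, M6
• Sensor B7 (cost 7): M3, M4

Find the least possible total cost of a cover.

B5, B6, B7 together cover every room (B5 ∪ B6 ∪ B7 = {M1, M2, M3, M4, M5, M6}); total cost 5 + 13 + 7 = 25.
No covering selection has total cost below 25.

25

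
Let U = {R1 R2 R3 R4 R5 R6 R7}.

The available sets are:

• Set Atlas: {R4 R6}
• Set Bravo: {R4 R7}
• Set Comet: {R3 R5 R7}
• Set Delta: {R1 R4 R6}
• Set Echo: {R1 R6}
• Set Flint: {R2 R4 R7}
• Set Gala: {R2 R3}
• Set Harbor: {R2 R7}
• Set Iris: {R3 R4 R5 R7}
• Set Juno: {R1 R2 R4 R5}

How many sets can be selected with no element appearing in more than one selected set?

3

Bravo, Echo, Gala are pairwise disjoint (Bravo={R4,R7}; Echo={R1,R6}; Gala={R2,R3}).
Every remaining set overlaps one of these, and no 4 of the listed sets are pairwise disjoint, so 3 is the maximum.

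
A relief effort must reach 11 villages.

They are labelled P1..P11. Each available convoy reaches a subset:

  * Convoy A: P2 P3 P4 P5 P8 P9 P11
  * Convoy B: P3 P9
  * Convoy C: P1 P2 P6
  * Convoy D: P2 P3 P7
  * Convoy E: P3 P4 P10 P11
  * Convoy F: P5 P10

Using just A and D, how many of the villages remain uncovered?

3

Union of A, D = {P2, P3, P4, P5, P7, P8, P9, P11}.
Not covered: P1, P6, P10 — 3 villages.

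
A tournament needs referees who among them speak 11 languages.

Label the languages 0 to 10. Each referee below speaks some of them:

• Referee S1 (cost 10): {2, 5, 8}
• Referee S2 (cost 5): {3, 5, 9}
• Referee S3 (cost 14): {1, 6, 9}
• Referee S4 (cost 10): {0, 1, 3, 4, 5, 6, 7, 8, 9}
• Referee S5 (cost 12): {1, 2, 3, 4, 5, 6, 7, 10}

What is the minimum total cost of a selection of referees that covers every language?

S4, S5 together cover every language (S4 ∪ S5 = {0, 1, 2, 3, 4, 5, 6, 7, 8, 9, 10}); total cost 10 + 12 = 22.
No covering selection has total cost below 22.

22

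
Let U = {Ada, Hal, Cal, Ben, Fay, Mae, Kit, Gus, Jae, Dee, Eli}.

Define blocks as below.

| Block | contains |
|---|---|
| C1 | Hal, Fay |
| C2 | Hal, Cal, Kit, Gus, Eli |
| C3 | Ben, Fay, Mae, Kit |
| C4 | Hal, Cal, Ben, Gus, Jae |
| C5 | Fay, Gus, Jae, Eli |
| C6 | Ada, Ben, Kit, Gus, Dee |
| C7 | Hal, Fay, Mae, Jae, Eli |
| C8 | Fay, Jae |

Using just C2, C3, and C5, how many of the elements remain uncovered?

2

Union of C2, C3, C5 = {Hal, Cal, Ben, Fay, Mae, Kit, Gus, Jae, Eli}.
Not covered: Ada, Dee — 2 elements.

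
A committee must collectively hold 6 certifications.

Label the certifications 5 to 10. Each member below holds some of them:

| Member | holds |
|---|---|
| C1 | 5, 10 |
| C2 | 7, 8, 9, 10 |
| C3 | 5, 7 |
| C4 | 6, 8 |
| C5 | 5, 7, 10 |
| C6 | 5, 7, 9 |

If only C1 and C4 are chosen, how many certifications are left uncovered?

Union of C1, C4 = {5, 6, 8, 10}.
Not covered: 7, 9 — 2 certifications.

2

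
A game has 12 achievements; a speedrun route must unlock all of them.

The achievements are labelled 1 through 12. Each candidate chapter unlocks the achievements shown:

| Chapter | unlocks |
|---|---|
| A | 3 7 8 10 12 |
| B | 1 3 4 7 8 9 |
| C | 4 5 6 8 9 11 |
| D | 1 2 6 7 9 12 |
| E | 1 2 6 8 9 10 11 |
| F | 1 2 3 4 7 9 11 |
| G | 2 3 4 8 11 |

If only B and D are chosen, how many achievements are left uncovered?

3

Union of B, D = {1, 2, 3, 4, 6, 7, 8, 9, 12}.
Not covered: 5, 10, 11 — 3 achievements.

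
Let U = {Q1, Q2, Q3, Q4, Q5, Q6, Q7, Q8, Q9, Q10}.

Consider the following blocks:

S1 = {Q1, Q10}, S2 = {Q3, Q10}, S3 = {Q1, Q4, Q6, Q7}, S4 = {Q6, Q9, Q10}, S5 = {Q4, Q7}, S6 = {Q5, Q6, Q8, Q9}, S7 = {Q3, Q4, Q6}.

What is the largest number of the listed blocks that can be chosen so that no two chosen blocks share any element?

S1, S5, S6 are pairwise disjoint (S1={Q1,Q10}; S5={Q4,Q7}; S6={Q5,Q6,Q8,Q9}).
Every remaining block overlaps one of these, and no 4 of the listed blocks are pairwise disjoint, so 3 is the maximum.

3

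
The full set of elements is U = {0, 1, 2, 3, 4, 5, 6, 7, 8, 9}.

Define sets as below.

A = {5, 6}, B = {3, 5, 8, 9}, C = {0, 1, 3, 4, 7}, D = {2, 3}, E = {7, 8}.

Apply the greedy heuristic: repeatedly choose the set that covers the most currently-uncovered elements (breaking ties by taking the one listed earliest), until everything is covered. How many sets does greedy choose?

4

Greedy: pick C (covers 5 new) → pick B (covers 3 new) → pick A (covers 1 new) → pick D (covers 1 new). Total picks: 4.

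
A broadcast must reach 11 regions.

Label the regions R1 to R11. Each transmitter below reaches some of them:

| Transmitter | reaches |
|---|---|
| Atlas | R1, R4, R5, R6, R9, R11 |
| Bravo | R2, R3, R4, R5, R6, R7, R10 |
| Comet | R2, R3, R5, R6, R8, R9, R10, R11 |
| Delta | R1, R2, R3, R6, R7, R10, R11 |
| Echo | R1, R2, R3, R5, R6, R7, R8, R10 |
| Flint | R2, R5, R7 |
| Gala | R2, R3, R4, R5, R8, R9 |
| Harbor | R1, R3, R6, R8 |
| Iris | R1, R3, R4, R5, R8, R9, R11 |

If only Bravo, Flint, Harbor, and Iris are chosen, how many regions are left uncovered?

0

Union of Bravo, Flint, Harbor, Iris = {R1, R2, R3, R4, R5, R6, R7, R8, R9, R10, R11} — that's every region, so 0 are uncovered.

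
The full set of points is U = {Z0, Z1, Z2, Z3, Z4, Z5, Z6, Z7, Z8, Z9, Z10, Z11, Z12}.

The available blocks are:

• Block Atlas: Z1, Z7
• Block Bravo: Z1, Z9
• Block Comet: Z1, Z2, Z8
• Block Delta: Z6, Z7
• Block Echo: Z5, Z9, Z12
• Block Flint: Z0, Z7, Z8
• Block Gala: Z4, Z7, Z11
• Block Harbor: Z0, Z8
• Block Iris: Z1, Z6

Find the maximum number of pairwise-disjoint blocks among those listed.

Echo, Gala, Harbor, Iris are pairwise disjoint (Echo={Z5,Z9,Z12}; Gala={Z4,Z7,Z11}; Harbor={Z0,Z8}; Iris={Z1,Z6}).
Every remaining block overlaps one of these, and no 5 of the listed blocks are pairwise disjoint, so 4 is the maximum.

4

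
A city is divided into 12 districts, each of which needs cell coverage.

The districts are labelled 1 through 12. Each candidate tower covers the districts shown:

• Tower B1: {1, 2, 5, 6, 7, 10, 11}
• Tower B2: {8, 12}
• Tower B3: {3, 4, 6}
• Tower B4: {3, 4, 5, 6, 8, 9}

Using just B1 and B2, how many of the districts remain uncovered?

3

Union of B1, B2 = {1, 2, 5, 6, 7, 8, 10, 11, 12}.
Not covered: 3, 4, 9 — 3 districts.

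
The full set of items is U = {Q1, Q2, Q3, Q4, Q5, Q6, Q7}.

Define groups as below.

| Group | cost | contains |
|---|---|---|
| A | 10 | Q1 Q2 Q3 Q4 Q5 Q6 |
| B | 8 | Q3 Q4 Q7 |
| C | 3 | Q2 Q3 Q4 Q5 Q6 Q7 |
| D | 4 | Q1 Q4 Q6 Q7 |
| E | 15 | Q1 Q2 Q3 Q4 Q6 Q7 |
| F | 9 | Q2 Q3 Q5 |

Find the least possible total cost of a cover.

7

C, D together cover every item (C ∪ D = {Q1, Q2, Q3, Q4, Q5, Q6, Q7}); total cost 3 + 4 = 7.
No covering selection has total cost below 7.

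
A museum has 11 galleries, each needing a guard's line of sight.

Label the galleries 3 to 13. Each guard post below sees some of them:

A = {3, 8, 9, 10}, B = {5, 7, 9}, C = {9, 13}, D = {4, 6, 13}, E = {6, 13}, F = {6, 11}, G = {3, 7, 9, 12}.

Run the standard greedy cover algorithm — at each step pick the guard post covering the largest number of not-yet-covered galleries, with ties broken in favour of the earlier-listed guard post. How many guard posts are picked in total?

5

Greedy: pick A (covers 4 new) → pick D (covers 3 new) → pick B (covers 2 new) → pick F (covers 1 new) → pick G (covers 1 new). Total picks: 5.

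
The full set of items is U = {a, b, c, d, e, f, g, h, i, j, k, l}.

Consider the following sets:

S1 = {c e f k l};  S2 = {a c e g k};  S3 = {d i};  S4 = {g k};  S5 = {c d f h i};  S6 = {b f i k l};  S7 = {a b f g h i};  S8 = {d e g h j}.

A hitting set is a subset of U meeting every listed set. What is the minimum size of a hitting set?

3

Take T = {f, g, i}. Each listed set contains at least one of these, so T is a hitting set of size 3.
No choice of 2 items meets every set, so 3 is the minimum.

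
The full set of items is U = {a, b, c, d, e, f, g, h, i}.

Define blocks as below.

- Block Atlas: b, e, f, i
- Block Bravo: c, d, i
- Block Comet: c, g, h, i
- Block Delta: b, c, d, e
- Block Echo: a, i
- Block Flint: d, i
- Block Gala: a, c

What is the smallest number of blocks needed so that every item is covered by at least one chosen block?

Atlas and Bravo and Comet and Echo together: Atlas ∪ Bravo ∪ Comet ∪ Echo = {a, b, c, d, e, f, g, h, i} — every item is covered.
No 3 of the 7 blocks cover everything (all 35 combinations miss at least one item), so 4 is optimal.

4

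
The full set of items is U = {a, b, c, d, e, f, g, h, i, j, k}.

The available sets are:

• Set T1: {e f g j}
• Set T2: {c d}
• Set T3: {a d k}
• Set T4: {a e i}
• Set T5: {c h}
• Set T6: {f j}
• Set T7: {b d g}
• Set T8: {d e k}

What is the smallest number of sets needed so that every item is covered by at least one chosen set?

Take {T1, T4, T5, T7, T8}. Their union is {a, b, c, d, e, f, g, h, i, j, k}, which is all 11 items.
No 4 of the 8 sets cover everything (all 70 combinations miss at least one item), so 5 is optimal.

5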